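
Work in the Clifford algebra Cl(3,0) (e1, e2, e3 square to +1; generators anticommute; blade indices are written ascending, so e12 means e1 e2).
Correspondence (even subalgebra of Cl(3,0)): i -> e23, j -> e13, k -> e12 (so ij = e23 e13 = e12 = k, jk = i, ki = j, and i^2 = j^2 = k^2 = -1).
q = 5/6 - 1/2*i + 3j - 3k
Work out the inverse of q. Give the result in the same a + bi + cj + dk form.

In blades: q = 5/6 - 3*e12 + 3*e13 - 1/2*e23.
With qbar = 5/6 + 3*e12 - 3*e13 + 1/2*e23 (scalar fixed, mapped units negated), q qbar = 341/18 (the sum of squared coefficients), so q^-1 = qbar / (341/18) = 15/341 + 54/341*e12 - 54/341*e13 + 9/341*e23; translating back:
Answer: 15/341 + 9/341*i - 54/341*j + 54/341*k


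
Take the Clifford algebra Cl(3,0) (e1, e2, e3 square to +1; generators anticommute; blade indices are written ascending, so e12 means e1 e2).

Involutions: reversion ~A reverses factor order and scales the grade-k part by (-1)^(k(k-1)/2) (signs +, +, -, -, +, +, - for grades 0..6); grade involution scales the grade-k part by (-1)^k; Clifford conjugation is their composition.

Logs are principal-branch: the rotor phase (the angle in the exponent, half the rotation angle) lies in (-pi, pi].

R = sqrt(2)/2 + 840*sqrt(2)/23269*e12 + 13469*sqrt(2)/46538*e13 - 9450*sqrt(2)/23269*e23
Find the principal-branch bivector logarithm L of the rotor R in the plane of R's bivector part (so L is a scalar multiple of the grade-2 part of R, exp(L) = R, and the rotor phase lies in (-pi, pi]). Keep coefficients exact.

The scalar part of R is sqrt(2)/2, which fixes the principal-branch rotor phase; the unit plane is then the bivector part divided by the sine of that phase, and L is that plane scaled by the phase.
Concretely: cos(phase) = sqrt(2)/2 gives phase = ±pi/4, and since phase/sin(phase) is even the sign is immaterial: L = (phase/sin(phase)) * <R>_2 = (sqrt(2)*pi/4) * <R>_2.
Answer: 420*pi/23269*e12 + 13469*pi/93076*e13 - 4725*pi/23269*e23


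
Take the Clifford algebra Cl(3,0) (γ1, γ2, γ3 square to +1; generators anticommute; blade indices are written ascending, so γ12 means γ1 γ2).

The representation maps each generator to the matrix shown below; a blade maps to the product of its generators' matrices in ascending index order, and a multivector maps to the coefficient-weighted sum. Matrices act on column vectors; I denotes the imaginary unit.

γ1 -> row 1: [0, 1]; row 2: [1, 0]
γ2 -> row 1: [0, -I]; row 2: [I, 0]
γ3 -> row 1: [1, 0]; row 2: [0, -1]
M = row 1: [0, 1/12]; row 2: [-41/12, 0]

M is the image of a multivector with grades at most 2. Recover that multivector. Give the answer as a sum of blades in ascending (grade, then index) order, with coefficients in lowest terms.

Method: 1, rho(γ1), rho(γ2), rho(γ3) form a trace-orthogonal basis of the 2x2 complex matrices (tr(X Y) = 2 if X = Y, else 0), so M = m0*1 + m1*rho(γ1) + m2*rho(γ2) + m3*rho(γ3) with m0 = tr(M)/2 = 0, m1 = tr(M rho(γ1))/2 = -5/3, m2 = tr(M rho(γ2))/2 = 7*I/4, m3 = tr(M rho(γ3))/2 = 0.
Multiplying table entries, the bivector images are rho(γ12) = I*rho(γ3), rho(γ13) = -I*rho(γ2), rho(γ23) = I*rho(γ1); with real blade coefficients the real parts of m0..m3 are the coefficients of 1, γ1, γ2, γ3 and the imaginary parts give the bivectors (γ23: Im m1, γ13: -Im m2, γ12: Im m3).
Answer: -5/3*γ1 - 7/4*γ13


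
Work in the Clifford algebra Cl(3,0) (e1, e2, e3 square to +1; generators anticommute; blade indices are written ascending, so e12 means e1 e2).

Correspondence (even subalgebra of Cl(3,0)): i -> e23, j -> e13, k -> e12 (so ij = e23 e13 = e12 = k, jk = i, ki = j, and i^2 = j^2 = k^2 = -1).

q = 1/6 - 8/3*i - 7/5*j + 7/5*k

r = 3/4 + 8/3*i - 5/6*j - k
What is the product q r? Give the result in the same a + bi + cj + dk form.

In blades: q = 1/6 + 7/5*e12 - 7/5*e13 - 8/3*e23, r = 3/4 - e12 - 5/6*e13 + 8/3*e23.
Distribute q over r term by term (generator squares from the signature, products reordered to ascending indices): (1/6)*r = 1/8 - 1/6*e12 - 5/36*e13 + 4/9*e23; (7/5*e12)*r = 7/5 + 21/20*e12 + 56/15*e13 + 7/6*e23; (-7/5*e13)*r = -7/6 + 56/15*e12 - 21/20*e13 + 7/5*e23; (-8/3*e23)*r = 64/9 + 20/9*e12 - 8/3*e13 - 2*e23.
Sum: 2689/360 + 1231/180*e12 - 11/90*e13 + 91/90*e23; translating back through the correspondence:
Answer: 2689/360 + 91/90*i - 11/90*j + 1231/180*k


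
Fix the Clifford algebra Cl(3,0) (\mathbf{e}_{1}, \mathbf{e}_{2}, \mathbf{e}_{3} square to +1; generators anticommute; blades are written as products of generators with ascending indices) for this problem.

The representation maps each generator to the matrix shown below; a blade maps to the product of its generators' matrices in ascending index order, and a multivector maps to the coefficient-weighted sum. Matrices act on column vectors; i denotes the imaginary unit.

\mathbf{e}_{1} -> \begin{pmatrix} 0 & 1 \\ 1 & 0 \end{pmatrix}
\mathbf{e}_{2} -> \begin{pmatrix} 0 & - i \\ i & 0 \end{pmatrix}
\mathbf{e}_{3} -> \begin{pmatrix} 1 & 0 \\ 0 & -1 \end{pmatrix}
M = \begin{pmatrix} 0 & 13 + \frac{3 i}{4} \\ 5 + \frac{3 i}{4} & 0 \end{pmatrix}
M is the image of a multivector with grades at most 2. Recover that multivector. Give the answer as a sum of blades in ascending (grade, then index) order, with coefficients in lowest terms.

Method: 1, rho(e_{1}), rho(e_{2}), rho(e_{3}) form a trace-orthogonal basis of the 2x2 complex matrices (tr(X Y) = 2 if X = Y, else 0), so M = m0*1 + m1*rho(e_{1}) + m2*rho(e_{2}) + m3*rho(e_{3}) with m0 = tr(M)/2 = 0, m1 = tr(M rho(e_{1}))/2 = 9 + \frac{3 i}{4}, m2 = tr(M rho(e_{2}))/2 = 4 i, m3 = tr(M rho(e_{3}))/2 = 0.
Multiplying table entries, the bivector images are rho(e_{1} e_{2}) = i*rho(e_{3}), rho(e_{1} e_{3}) = -i*rho(e_{2}), rho(e_{2} e_{3}) = i*rho(e_{1}); with real blade coefficients the real parts of m0..m3 are the coefficients of 1, e_{1}, e_{2}, e_{3} and the imaginary parts give the bivectors (e_{2} e_{3}: Im m1, e_{1} e_{3}: -Im m2, e_{1} e_{2}: Im m3).
Answer: 9 e_{1} - 4 e_{1} e_{3} + \frac{3}{4} e_{2} e_{3}


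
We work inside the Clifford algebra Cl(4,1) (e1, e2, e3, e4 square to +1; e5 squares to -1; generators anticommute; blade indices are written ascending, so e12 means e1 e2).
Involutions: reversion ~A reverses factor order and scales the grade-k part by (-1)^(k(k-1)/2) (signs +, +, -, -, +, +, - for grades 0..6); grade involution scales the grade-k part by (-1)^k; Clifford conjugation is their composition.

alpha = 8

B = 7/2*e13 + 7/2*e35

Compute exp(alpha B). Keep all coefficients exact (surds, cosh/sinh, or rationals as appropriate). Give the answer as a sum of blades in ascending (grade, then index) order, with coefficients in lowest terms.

B^2 term by term: the squares give (7/2)^2*(e13)^2 + (7/2)^2*(e35)^2 = 49/4*(-1) + 49/4*(+1) = 0 (each basis 2-blade squares to minus the product of its generators' squares); cross terms between blades sharing an index anticommute and cancel. So B^2 = 0.
B^2 = 0, so the series closes: exp(alpha B) = 1 + alpha B (parabolic case).
Answer: 1 + 28*e13 + 28*e35


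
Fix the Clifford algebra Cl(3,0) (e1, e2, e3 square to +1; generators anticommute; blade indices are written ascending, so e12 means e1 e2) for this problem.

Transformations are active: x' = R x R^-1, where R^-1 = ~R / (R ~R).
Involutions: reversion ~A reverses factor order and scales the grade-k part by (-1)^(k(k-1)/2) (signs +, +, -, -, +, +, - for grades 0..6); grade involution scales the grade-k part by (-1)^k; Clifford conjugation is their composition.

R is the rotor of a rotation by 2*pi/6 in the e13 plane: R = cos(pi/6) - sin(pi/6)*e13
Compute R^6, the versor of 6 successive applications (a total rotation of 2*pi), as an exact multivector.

Because a rotor carries half the rotation angle, composing 6 copies of this e13-plane rotor multiplies the phase: 6*(pi/6) = pi, hence R^6 = cos(pi) - sin(pi)*e13.
cos(pi) = -1 and sin(pi) = 0, so R^6 = -1. The total rotation 2*pi is 1 full turn, so every vector returns to itself, yet the rotor is -1, on the OTHER sheet of the double cover (an odd number of 2*pi turns).
Answer: -1


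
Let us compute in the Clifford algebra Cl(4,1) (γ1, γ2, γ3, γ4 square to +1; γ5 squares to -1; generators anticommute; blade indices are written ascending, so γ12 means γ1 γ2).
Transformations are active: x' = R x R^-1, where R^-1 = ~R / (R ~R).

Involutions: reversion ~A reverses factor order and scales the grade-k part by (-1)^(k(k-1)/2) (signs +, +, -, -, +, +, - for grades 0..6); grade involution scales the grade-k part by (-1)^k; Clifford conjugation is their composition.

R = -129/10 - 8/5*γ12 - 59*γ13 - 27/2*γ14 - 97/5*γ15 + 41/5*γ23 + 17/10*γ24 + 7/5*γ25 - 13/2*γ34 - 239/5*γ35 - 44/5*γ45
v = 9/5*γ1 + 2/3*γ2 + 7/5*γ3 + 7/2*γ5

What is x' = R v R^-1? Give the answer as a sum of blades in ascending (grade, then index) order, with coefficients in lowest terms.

~R = -129/10 + 8/5*γ12 + 59*γ13 + 27/2*γ14 + 97/5*γ15 - 41/5*γ23 - 17/10*γ24 - 7/5*γ25 + 13/2*γ34 + 239/5*γ35 + 44/5*γ45, and R ~R = 1204, so R^-1 = ~R / (1204).
R v = -2924/75*γ1 + 43/50*γ2 + 18748/75*γ3 + 946/15*γ4 + 16727/300*γ5 + 3889/75*γ123 + 603/50*γ124 + 739/75*γ125 + 36/5*γ134 - 13269/50*γ135 - 6309/100*γ145 - 1007/150*γ234 - 769/150*γ235 + 1/12*γ245 - 3507/100*γ345
Answer: -93739/4200*γ1 + 5623/1400*γ2 + 1839/1400*γ3 + 11077/4200*γ4 + 1933/84*γ5


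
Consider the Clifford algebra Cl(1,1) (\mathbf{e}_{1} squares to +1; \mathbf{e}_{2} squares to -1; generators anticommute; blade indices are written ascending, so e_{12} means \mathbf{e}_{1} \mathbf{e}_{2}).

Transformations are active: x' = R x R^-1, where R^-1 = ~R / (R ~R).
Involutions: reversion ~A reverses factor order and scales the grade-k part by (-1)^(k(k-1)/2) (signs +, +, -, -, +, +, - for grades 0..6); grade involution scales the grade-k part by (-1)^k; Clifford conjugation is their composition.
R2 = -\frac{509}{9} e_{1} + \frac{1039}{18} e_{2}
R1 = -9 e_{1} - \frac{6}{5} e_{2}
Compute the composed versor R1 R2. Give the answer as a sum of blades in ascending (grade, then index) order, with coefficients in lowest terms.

Distribute over the terms of R1 (each basis-blade product reordered to ascending indices, repeated generators contracted through their squares):
(-9 e_{1}) R2 = 509 - \frac{1039}{2} e_{12}
(-\frac{6}{5} e_{2}) R2 = \frac{1039}{15} - \frac{1018}{15} e_{12}
Summing the partial products and collecting blades:
Answer: \frac{8674}{15} - \frac{17621}{30} e_{12}


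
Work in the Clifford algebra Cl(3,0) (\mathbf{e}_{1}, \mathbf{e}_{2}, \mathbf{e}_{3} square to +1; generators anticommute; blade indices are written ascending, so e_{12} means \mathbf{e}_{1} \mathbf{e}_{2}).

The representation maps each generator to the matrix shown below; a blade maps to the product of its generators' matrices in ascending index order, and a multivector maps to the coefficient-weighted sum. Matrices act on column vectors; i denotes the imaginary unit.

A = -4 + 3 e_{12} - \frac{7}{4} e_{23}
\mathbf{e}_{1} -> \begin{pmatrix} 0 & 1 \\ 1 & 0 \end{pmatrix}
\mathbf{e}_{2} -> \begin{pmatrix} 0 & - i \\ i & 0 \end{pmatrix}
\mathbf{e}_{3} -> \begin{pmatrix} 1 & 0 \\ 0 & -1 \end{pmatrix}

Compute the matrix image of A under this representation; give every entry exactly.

Bivector images (products of the table entries): rho(e_{12}) = rho(\mathbf{e}_{1})rho(\mathbf{e}_{2}) = \begin{pmatrix} i & 0 \\ 0 & - i \end{pmatrix}; rho(e_{23}) = rho(\mathbf{e}_{2})rho(\mathbf{e}_{3}) = \begin{pmatrix} 0 & i \\ i & 0 \end{pmatrix}.
M = (-4)*1 + (3)*rho(e_{12}) + (-\frac{7}{4})*rho(e_{23}), summed entrywise (1 is the identity matrix):
Answer: \begin{pmatrix} -4 + 3 i & - \frac{7 i}{4} \\ - \frac{7 i}{4} & -4 - 3 i \end{pmatrix}


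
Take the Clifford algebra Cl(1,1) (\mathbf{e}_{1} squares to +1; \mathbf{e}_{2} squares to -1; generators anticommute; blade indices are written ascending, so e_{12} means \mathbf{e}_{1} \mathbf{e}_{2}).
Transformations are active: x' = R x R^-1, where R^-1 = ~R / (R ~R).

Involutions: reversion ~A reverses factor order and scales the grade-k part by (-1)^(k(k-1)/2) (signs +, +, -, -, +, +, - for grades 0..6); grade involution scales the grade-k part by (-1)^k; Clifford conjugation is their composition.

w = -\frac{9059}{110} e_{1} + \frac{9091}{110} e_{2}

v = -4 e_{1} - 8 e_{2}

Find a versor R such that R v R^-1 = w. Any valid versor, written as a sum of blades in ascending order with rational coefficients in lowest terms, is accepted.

Construction: equal norms (both -48) license R = v + w = -\frac{9499}{110} e_{1} + \frac{8211}{110} e_{2} — nothing changes along that direction, while (v - w)/2 changes sign, so v maps onto w.
Answer: -\frac{9499}{110} e_{1} + \frac{8211}{110} e_{2}


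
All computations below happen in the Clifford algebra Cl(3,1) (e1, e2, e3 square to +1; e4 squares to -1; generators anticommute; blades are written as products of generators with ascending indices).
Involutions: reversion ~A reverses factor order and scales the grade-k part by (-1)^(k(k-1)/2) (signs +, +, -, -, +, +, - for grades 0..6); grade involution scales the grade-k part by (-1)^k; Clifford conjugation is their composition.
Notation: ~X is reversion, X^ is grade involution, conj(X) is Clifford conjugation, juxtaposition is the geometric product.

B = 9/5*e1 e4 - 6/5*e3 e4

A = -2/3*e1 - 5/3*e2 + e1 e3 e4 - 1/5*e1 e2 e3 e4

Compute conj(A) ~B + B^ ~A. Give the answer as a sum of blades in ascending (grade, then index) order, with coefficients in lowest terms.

first term: 6/5*e1 + 9/5*e3 - 6/5*e4 - 6/25*e1 e2 + 9/25*e2 e3 + 3*e1 e2 e4 + 4/5*e1 e3 e4 + 2*e2 e3 e4
second term: 6/5*e1 + 9/5*e3 + 6/5*e4 + 6/25*e1 e2 - 9/25*e2 e3 + 3*e1 e2 e4 + 4/5*e1 e3 e4 + 2*e2 e3 e4
Answer: 12/5*e1 + 18/5*e3 + 6*e1 e2 e4 + 8/5*e1 e3 e4 + 4*e2 e3 e4


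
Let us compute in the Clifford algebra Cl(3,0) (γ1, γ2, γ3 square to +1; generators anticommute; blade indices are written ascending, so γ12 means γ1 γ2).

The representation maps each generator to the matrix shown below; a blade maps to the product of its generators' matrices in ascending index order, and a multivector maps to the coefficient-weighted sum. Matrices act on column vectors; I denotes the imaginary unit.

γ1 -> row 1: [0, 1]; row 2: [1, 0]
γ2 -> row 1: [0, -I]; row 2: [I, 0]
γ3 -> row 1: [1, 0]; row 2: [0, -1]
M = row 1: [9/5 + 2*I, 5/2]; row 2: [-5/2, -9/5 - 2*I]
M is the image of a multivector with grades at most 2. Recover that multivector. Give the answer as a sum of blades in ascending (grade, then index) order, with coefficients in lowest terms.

Method: 1, rho(γ1), rho(γ2), rho(γ3) form a trace-orthogonal basis of the 2x2 complex matrices (tr(X Y) = 2 if X = Y, else 0), so M = m0*1 + m1*rho(γ1) + m2*rho(γ2) + m3*rho(γ3) with m0 = tr(M)/2 = 0, m1 = tr(M rho(γ1))/2 = 0, m2 = tr(M rho(γ2))/2 = 5*I/2, m3 = tr(M rho(γ3))/2 = 9/5 + 2*I.
Multiplying table entries, the bivector images are rho(γ12) = I*rho(γ3), rho(γ13) = -I*rho(γ2), rho(γ23) = I*rho(γ1); with real blade coefficients the real parts of m0..m3 are the coefficients of 1, γ1, γ2, γ3 and the imaginary parts give the bivectors (γ23: Im m1, γ13: -Im m2, γ12: Im m3).
Answer: 9/5*γ3 + 2*γ12 - 5/2*γ13


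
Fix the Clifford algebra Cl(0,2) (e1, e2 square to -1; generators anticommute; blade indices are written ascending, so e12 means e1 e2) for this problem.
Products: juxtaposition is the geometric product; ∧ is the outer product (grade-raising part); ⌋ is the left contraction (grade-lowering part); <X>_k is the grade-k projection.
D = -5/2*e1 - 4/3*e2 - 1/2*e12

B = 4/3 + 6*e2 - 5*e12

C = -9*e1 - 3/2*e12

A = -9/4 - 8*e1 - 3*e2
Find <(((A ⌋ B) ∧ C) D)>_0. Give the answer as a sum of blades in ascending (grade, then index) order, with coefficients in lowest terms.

step 1: 15 + 15*e1 - 107/2*e2 + 45/4*e12
step 2: -135*e1 - 504*e12
step 3: -1179/2 - 672*e1 + 2385/2*e2 + 180*e12
step 4: -1179/2
Answer: -1179/2


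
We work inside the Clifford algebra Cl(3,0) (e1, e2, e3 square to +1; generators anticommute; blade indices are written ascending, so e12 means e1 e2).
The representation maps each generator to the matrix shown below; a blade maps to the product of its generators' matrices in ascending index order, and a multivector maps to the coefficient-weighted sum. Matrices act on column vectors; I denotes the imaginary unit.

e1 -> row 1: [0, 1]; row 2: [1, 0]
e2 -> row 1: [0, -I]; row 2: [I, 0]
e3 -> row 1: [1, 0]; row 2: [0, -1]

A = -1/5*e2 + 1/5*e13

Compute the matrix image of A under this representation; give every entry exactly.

Bivector images (products of the table entries): rho(e13) = rho(e1)rho(e3) = row 1: [0, -1]; row 2: [1, 0].
M = (-1/5)*rho(e2) + (1/5)*rho(e13), summed entrywise:
Answer: row 1: [0, -1/5 + I/5]; row 2: [1/5 - I/5, 0]


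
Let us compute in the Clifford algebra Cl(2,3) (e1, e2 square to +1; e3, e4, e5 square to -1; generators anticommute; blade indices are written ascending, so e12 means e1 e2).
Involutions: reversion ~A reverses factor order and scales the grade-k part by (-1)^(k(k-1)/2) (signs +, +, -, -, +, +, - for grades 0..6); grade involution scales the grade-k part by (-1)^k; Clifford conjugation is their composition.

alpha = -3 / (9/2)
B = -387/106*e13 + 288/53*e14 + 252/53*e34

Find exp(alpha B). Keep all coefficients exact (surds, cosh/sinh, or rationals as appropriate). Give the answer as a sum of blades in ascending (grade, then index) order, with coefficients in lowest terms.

B^2 term by term: the squares give (-387/106)^2*(e13)^2 + (288/53)^2*(e14)^2 + (252/53)^2*(e34)^2 = 149769/11236*(+1) + 82944/2809*(+1) + 63504/2809*(-1) = 81/4 (each basis 2-blade squares to minus the product of its generators' squares); cross terms between blades sharing an index anticommute and cancel. So B^2 = 81/4.
B^2 = 81/4 — B^2 > 0, so the exponential closes hyperbolically: l = 9/2, alpha*l = -3, so exp(alpha B) = cosh(-3) + (sinh(-3)/(9/2))*B = cosh(3) + (-2*sinh(3)/9)*B.
Answer: cosh(3) + 43*sinh(3)/53*e13 - 64*sinh(3)/53*e14 - 56*sinh(3)/53*e34


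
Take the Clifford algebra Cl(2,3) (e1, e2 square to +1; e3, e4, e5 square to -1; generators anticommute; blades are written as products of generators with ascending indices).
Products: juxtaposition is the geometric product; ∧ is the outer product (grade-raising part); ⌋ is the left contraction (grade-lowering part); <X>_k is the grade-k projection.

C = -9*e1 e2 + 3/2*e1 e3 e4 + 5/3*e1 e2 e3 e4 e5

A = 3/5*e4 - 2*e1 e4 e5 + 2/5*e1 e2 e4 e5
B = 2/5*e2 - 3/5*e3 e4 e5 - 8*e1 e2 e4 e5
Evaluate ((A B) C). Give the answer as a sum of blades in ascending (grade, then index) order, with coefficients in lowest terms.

step 1: -16/5 - 16*e2 - 6/5*e1 e3 - 6/25*e2 e4 - 9/25*e3 e5 + 6/25*e1 e2 e3 + 24/5*e1 e2 e5 + 4/25*e1 e4 e5 - 4/5*e1 e2 e4 e5
step 2: -144*e1 + 62/75*e3 - 9/5*e4 + 216/5*e5 + 144/5*e1 e2 - 54/25*e1 e4 + 158/15*e2 e3 - 9/25*e2 e4 + 8*e3 e4 + 6/25*e3 e5 - 34/5*e4 e5 - 9/25*e1 e2 e3 - 3/5*e1 e2 e4 - 24/5*e1 e3 e4 + 2/5*e1 e3 e5 + 27/50*e1 e4 e5 + 6/5*e2 e3 e5 + 14/25*e2 e4 e5 + 24*e1 e2 e3 e4 + 81/25*e1 e2 e3 e5 + 80/3*e1 e3 e4 e5 + 36/5*e2 e3 e4 e5 - 16/3*e1 e2 e3 e4 e5
Answer: -144*e1 + 62/75*e3 - 9/5*e4 + 216/5*e5 + 144/5*e1 e2 - 54/25*e1 e4 + 158/15*e2 e3 - 9/25*e2 e4 + 8*e3 e4 + 6/25*e3 e5 - 34/5*e4 e5 - 9/25*e1 e2 e3 - 3/5*e1 e2 e4 - 24/5*e1 e3 e4 + 2/5*e1 e3 e5 + 27/50*e1 e4 e5 + 6/5*e2 e3 e5 + 14/25*e2 e4 e5 + 24*e1 e2 e3 e4 + 81/25*e1 e2 e3 e5 + 80/3*e1 e3 e4 e5 + 36/5*e2 e3 e4 e5 - 16/3*e1 e2 e3 e4 e5


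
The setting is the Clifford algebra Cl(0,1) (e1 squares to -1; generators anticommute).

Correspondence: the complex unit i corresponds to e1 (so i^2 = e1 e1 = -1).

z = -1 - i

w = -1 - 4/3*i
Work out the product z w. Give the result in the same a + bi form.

In blades: z = -1 - e1, w = -1 - 4/3*e1.
Distribute z over w term by term (generator squares from the signature, products reordered to ascending indices): (-1)*w = 1 + 4/3*e1; (-e1)*w = -4/3 + e1.
Sum: -1/3 + 7/3*e1; translating back through the correspondence:
Answer: -1/3 + 7/3*i


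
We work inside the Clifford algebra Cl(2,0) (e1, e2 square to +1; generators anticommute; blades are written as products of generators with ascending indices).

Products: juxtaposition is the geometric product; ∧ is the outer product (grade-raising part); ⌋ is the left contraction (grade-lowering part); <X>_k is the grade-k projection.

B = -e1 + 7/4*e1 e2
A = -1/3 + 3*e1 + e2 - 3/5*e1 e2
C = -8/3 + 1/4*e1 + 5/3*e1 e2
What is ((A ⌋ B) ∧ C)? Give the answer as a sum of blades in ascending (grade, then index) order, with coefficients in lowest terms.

step 1: -39/20 - 17/12*e1 + 21/4*e2 - 7/12*e1 e2
step 2: 26/5 + 2369/720*e1 - 14*e2 - 433/144*e1 e2
Answer: 26/5 + 2369/720*e1 - 14*e2 - 433/144*e1 e2


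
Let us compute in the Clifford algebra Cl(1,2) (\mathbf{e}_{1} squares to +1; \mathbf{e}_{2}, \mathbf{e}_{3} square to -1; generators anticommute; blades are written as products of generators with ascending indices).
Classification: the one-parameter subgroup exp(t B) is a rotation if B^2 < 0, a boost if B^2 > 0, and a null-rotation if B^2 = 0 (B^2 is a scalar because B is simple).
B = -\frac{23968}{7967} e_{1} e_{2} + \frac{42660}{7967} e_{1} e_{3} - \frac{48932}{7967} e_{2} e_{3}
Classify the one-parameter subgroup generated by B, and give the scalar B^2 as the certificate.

B^2 term by term: the squares give (-\frac{23968}{7967})^2*(e_{1} e_{2})^2 + (\frac{42660}{7967})^2*(e_{1} e_{3})^2 + (-\frac{48932}{7967})^2*(e_{2} e_{3})^2 = \frac{574465024}{63473089}*(+1) + \frac{1819875600}{63473089}*(+1) + \frac{2394340624}{63473089}*(-1) = 0 (each basis 2-blade squares to minus the product of its generators' squares); cross terms between blades sharing an index anticommute and cancel. So B^2 = 0.
Answer: null-rotation, certificate B^2 = 0. Why this suffices: the scalar 0 survives any versor conjugation, so its sign alone determines the class however B is presented.


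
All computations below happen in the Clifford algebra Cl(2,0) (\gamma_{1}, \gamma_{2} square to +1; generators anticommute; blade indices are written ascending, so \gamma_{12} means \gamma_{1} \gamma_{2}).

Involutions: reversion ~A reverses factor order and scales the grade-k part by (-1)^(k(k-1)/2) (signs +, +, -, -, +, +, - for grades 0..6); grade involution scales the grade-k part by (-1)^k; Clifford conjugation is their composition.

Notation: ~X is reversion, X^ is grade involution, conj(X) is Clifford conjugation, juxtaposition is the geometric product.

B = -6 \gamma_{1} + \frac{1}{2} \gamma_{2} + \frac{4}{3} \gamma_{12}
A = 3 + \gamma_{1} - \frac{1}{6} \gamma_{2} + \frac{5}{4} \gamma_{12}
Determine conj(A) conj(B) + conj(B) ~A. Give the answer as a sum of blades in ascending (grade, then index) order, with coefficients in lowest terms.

first term: -\frac{31}{4} + \frac{1357}{72} \gamma_{1} + \frac{22}{3} \gamma_{2} - \frac{9}{2} \gamma_{12}
second term: \frac{53}{12} + \frac{1267}{72} \gamma_{1} - \frac{23}{3} \gamma_{2} - \frac{9}{2} \gamma_{12}
Answer: -\frac{10}{3} + \frac{328}{9} \gamma_{1} - \frac{1}{3} \gamma_{2} - 9 \gamma_{12}


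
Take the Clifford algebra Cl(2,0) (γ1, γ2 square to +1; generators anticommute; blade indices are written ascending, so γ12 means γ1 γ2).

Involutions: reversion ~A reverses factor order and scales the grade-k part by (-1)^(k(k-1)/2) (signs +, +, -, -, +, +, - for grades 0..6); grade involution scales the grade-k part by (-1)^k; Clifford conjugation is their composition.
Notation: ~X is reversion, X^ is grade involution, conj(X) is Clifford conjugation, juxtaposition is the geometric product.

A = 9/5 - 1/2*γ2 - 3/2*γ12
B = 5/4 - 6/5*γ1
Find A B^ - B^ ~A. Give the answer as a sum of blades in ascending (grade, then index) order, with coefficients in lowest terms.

first term: 9/4 + 54/25*γ1 + 47/40*γ2 - 51/40*γ12
second term: 9/4 + 54/25*γ1 + 47/40*γ2 + 51/40*γ12
Answer: -51/20*γ12


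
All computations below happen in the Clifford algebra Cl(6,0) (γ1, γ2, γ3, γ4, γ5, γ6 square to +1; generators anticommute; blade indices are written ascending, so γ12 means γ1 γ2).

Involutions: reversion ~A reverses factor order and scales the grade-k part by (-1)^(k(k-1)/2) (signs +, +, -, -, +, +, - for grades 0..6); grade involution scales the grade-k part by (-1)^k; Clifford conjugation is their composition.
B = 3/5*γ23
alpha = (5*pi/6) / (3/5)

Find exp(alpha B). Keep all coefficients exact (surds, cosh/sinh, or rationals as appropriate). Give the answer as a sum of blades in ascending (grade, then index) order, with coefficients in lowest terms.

B^2 = (3/5)^2*(γ23)^2 = 9/25*(-1) = -9/25 (a basis 2-blade squares to minus the product of its generators' squares).
B^2 = -9/25 — B^2 < 0, so the exponential closes trigonometrically: l = 3/5, alpha*l = 5*pi/6, so exp(alpha B) = cos(5*pi/6) + (sin(5*pi/6)/(3/5))*B = -sqrt(3)/2 + (5/6)*B.
Answer: -sqrt(3)/2 + 1/2*γ23


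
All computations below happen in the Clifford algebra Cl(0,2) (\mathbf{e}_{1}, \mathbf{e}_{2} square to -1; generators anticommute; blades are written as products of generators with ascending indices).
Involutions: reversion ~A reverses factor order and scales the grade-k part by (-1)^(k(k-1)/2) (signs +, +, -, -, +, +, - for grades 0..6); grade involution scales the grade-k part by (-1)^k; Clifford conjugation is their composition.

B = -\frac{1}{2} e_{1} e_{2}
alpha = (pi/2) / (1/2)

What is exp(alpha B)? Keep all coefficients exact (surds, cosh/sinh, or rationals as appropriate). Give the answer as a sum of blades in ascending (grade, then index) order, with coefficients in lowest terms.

B^2 = (-\frac{1}{2})^2*(e_{1} e_{2})^2 = \frac{1}{4}*(-1) = -\frac{1}{4} (a basis 2-blade squares to minus the product of its generators' squares).
B^2 = -\frac{1}{4} — the series telescopes trigonometrically here: l = \frac{1}{2}, alpha*l = \frac{\pi}{2}, so exp(alpha B) = cos(\frac{\pi}{2}) + (sin(\frac{\pi}{2})/(\frac{1}{2}))*B = 0 + (2)*B.
Answer: -e_{1} e_{2}


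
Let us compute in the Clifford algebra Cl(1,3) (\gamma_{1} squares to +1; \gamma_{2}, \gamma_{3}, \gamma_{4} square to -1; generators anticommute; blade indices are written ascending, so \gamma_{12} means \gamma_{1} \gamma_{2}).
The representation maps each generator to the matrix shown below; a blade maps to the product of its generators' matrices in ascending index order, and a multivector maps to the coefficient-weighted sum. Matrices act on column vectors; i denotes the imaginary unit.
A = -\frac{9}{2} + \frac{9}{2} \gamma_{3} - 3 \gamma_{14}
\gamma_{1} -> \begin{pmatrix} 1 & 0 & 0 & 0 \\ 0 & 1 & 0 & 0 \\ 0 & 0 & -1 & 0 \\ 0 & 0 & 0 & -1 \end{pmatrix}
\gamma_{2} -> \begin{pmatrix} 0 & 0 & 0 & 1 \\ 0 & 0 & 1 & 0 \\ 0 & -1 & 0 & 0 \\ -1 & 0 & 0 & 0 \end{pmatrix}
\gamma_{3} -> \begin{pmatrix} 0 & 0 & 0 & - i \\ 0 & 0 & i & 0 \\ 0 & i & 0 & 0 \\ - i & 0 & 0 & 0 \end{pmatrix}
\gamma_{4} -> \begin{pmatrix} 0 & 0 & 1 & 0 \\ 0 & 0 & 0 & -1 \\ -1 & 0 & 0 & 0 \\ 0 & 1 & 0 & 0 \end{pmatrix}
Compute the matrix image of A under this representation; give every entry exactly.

Bivector images (products of the table entries): rho(\gamma_{14}) = rho(\gamma_{1})rho(\gamma_{4}) = \begin{pmatrix} 0 & 0 & 1 & 0 \\ 0 & 0 & 0 & -1 \\ 1 & 0 & 0 & 0 \\ 0 & -1 & 0 & 0 \end{pmatrix}.
M = (-\frac{9}{2})*1 + (\frac{9}{2})*rho(\gamma_{3}) + (-3)*rho(\gamma_{14}), summed entrywise (1 is the identity matrix):
Answer: \begin{pmatrix} - \frac{9}{2} & 0 & -3 & - \frac{9 i}{2} \\ 0 & - \frac{9}{2} & \frac{9 i}{2} & 3 \\ -3 & \frac{9 i}{2} & - \frac{9}{2} & 0 \\ - \frac{9 i}{2} & 3 & 0 & - \frac{9}{2} \end{pmatrix}


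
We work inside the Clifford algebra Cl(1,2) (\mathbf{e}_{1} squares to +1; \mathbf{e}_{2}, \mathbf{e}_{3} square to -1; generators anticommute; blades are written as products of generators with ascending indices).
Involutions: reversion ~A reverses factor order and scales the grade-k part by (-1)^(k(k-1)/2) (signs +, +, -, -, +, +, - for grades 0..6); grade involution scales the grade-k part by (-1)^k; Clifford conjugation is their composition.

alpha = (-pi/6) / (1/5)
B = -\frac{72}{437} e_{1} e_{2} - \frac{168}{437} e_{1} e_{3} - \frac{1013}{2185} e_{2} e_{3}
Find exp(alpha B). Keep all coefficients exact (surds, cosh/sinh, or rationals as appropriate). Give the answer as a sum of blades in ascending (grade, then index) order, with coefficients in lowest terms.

B^2 term by term: the squares give (-\frac{72}{437})^2*(e_{1} e_{2})^2 + (-\frac{168}{437})^2*(e_{1} e_{3})^2 + (-\frac{1013}{2185})^2*(e_{2} e_{3})^2 = \frac{5184}{190969}*(+1) + \frac{28224}{190969}*(+1) + \frac{1026169}{4774225}*(-1) = -\frac{1}{25} (each basis 2-blade squares to minus the product of its generators' squares); cross terms between blades sharing an index anticommute and cancel. So B^2 = -\frac{1}{25}.
B^2 = -\frac{1}{25} — a negative square means the series sums to a rotation: l = \frac{1}{5}, alpha*l = - \frac{\pi}{6}, so exp(alpha B) = cos(- \frac{\pi}{6}) + (sin(- \frac{\pi}{6})/(\frac{1}{5}))*B = \frac{\sqrt{3}}{2} + (- \frac{5}{2})*B.
Answer: \frac{\sqrt{3}}{2} + \frac{180}{437} e_{1} e_{2} + \frac{420}{437} e_{1} e_{3} + \frac{1013}{874} e_{2} e_{3}


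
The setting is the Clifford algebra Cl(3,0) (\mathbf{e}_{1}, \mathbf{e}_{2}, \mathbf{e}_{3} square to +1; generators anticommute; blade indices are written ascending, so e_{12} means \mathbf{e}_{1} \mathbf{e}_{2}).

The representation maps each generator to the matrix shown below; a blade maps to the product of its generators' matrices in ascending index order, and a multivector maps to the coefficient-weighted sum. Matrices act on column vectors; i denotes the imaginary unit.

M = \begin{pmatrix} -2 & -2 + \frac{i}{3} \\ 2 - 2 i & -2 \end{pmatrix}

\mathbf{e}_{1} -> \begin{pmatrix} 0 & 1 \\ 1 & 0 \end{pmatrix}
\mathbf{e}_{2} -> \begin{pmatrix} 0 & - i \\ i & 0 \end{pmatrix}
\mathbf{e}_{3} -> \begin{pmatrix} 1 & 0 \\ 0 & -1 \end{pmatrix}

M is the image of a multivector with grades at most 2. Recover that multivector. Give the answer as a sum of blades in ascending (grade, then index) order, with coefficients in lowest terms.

Method: 1, rho(e_{1}), rho(e_{2}), rho(e_{3}) form a trace-orthogonal basis of the 2x2 complex matrices (tr(X Y) = 2 if X = Y, else 0), so M = m0*1 + m1*rho(e_{1}) + m2*rho(e_{2}) + m3*rho(e_{3}) with m0 = tr(M)/2 = -2, m1 = tr(M rho(e_{1}))/2 = - \frac{5 i}{6}, m2 = tr(M rho(e_{2}))/2 = - \frac{7}{6} - 2 i, m3 = tr(M rho(e_{3}))/2 = 0.
Multiplying table entries, the bivector images are rho(e_{12}) = i*rho(e_{3}), rho(e_{13}) = -i*rho(e_{2}), rho(e_{23}) = i*rho(e_{1}); with real blade coefficients the real parts of m0..m3 are the coefficients of 1, e_{1}, e_{2}, e_{3} and the imaginary parts give the bivectors (e_{23}: Im m1, e_{13}: -Im m2, e_{12}: Im m3).
Answer: -2 - \frac{7}{6} e_{2} + 2 e_{13} - \frac{5}{6} e_{23}


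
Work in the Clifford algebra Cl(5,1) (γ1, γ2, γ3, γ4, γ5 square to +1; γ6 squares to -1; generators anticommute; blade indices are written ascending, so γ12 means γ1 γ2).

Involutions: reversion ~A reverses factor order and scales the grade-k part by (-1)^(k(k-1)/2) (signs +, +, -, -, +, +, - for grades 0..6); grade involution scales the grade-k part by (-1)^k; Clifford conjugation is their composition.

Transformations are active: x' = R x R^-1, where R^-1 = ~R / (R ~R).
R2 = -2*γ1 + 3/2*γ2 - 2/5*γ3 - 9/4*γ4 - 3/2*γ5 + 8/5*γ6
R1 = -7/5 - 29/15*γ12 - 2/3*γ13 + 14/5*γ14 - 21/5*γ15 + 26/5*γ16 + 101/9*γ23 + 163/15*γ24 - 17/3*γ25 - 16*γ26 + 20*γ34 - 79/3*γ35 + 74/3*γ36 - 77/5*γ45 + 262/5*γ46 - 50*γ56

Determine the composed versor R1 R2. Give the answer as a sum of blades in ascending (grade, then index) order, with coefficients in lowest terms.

Distribute over the terms of R2 (each basis-blade product reordered to ascending indices, repeated generators contracted through their squares):
R1 (-2*γ1) = 14/5*γ1 - 58/15*γ2 - 4/3*γ3 + 28/5*γ4 - 42/5*γ5 + 52/5*γ6 - 202/9*γ123 - 326/15*γ124 + 34/3*γ125 + 32*γ126 - 40*γ134 + 158/3*γ135 - 148/3*γ136 + 154/5*γ145 - 524/5*γ146 + 100*γ156
R1 (3/2*γ2) = -29/10*γ1 - 21/10*γ2 - 101/6*γ3 - 163/10*γ4 + 17/2*γ5 + 24*γ6 + γ123 - 21/5*γ124 + 63/10*γ125 - 39/5*γ126 + 30*γ234 - 79/2*γ235 + 37*γ236 - 231/10*γ245 + 393/5*γ246 - 75*γ256
R1 (-2/5*γ3) = 4/15*γ1 - 202/45*γ2 + 14/25*γ3 + 8*γ4 - 158/15*γ5 + 148/15*γ6 + 58/75*γ123 + 28/25*γ134 - 42/25*γ135 + 52/25*γ136 + 326/75*γ234 - 34/15*γ235 - 32/5*γ236 + 154/25*γ345 - 524/25*γ346 + 20*γ356
R1 (-9/4*γ4) = -63/10*γ1 - 489/20*γ2 - 45*γ3 + 63/20*γ4 - 693/20*γ5 + 1179/10*γ6 + 87/20*γ124 + 3/2*γ134 - 189/20*γ145 + 117/10*γ146 - 101/4*γ234 - 51/4*γ245 - 36*γ246 - 237/4*γ345 + 111/2*γ346 + 225/2*γ456
R1 (-3/2*γ5) = 63/10*γ1 + 17/2*γ2 + 79/2*γ3 + 231/10*γ4 + 21/10*γ5 - 75*γ6 + 29/10*γ125 + γ135 - 21/5*γ145 + 39/5*γ156 - 101/6*γ235 - 163/10*γ245 - 24*γ256 - 30*γ345 + 37*γ356 + 393/5*γ456
R1 (8/5*γ6) = -208/25*γ1 + 128/5*γ2 - 592/15*γ3 - 2096/25*γ4 + 80*γ5 - 56/25*γ6 - 232/75*γ126 - 16/15*γ136 + 112/25*γ146 - 168/25*γ156 + 808/45*γ236 + 1304/75*γ246 - 136/15*γ256 + 32*γ346 - 632/15*γ356 - 616/25*γ456
Summing the partial products and collecting blades:
Answer: -1223/150*γ1 - 29/36*γ2 - 4693/75*γ3 - 6029/100*γ4 + 2221/60*γ5 + 12739/150*γ6 - 4651/225*γ123 - 259/12*γ124 + 308/15*γ125 + 1583/75*γ126 - 1869/50*γ134 + 3899/75*γ135 - 1208/25*γ136 + 343/20*γ145 - 4431/50*γ146 + 2527/25*γ156 + 2729/300*γ234 - 293/5*γ235 + 437/9*γ236 - 1043/20*γ245 + 4499/75*γ246 - 1621/15*γ256 - 8309/100*γ345 + 3327/50*γ346 + 223/15*γ356 + 8323/50*γ456


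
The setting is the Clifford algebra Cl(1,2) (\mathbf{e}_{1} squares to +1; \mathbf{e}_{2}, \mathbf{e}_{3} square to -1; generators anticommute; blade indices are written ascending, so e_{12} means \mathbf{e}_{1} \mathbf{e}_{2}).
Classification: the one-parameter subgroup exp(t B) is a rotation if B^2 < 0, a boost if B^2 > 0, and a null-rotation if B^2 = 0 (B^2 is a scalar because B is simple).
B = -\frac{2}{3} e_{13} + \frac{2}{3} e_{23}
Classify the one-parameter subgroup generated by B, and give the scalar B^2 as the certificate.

B^2 term by term: the squares give (-\frac{2}{3})^2*(e_{13})^2 + (\frac{2}{3})^2*(e_{23})^2 = \frac{4}{9}*(+1) + \frac{4}{9}*(-1) = 0 (each basis 2-blade squares to minus the product of its generators' squares); cross terms between blades sharing an index anticommute and cancel. So B^2 = 0.
Answer: null-rotation, certificate B^2 = 0. No conjugation can change B^2 = 0; the sign gives the class.


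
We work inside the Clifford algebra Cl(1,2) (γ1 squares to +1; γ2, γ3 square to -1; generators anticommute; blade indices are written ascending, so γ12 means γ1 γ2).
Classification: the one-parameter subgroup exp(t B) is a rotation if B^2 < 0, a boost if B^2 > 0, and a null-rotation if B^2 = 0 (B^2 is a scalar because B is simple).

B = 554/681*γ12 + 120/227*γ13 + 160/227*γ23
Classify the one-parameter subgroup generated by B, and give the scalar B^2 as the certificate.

B^2 term by term: the squares give (554/681)^2*(γ12)^2 + (120/227)^2*(γ13)^2 + (160/227)^2*(γ23)^2 = 306916/463761*(+1) + 14400/51529*(+1) + 25600/51529*(-1) = 4/9 (each basis 2-blade squares to minus the product of its generators' squares); cross terms between blades sharing an index anticommute and cancel. So B^2 = 4/9.
Answer: boost, certificate B^2 = 4/9. Check the certificate: B^2 = 4/9, and that sign is decisive whatever form B takes.


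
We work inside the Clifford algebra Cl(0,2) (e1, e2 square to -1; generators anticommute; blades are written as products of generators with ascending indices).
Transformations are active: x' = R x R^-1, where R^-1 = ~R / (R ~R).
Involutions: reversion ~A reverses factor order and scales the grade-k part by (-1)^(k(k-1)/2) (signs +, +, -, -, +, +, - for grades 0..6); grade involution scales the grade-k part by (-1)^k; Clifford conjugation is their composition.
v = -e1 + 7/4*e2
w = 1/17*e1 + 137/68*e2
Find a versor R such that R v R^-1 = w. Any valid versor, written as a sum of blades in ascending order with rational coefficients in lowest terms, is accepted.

Sketch: the shared square -65/16 makes R = v + w = -16/17*e1 + 64/17*e2 the natural versor; its sandwich fixes that direction, negates (v - w)/2, and sends v to w.
Answer: -16/17*e1 + 64/17*e2


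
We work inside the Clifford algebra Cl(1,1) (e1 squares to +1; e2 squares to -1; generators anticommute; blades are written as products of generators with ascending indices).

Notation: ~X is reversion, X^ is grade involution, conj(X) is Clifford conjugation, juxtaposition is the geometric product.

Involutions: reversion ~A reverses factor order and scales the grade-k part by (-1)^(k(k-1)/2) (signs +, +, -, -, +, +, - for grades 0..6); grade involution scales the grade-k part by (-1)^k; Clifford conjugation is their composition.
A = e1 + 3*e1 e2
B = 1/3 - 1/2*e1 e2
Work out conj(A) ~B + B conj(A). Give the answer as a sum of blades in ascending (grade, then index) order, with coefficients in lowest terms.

first term: -3/2 - 1/3*e1 - 1/2*e2 - e1 e2
second term: 3/2 - 1/3*e1 - 1/2*e2 - e1 e2
Answer: -2/3*e1 - e2 - 2*e1 e2


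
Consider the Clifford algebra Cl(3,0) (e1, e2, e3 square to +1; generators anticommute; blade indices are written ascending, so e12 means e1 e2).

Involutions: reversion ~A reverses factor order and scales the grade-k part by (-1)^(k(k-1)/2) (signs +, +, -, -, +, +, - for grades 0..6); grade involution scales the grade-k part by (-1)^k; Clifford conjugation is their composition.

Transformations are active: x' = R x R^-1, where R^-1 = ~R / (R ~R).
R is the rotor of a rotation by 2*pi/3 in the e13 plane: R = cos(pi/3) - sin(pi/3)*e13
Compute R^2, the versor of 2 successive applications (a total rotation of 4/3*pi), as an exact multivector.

Rotor phase runs at HALF the rotation angle; powers of one rotor simply add phase, so after 2 steps in e13 the phase is 2*pi/3 = 2*pi/3 and R^2 = cos(2*pi/3) - sin(2*pi/3)*e13.
cos(2*pi/3) = -1/2 and sin(2*pi/3) = sqrt(3)/2, so R^2 = -1/2 - sqrt(3)/2*e13. The net rotation is 4/3*pi; the rotor keeps the half-angle phase exactly.
Answer: -1/2 - sqrt(3)/2*e13


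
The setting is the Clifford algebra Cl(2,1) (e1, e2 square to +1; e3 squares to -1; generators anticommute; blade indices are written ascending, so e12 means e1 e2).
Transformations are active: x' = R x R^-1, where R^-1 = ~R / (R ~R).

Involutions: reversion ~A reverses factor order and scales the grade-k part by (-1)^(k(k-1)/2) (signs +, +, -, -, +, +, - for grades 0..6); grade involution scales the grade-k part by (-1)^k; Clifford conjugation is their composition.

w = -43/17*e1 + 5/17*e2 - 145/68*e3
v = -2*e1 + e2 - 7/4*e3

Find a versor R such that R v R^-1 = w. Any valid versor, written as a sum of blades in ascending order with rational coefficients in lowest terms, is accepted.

Sketch: the shared square 31/16 makes R = v + w = -77/17*e1 + 22/17*e2 - 66/17*e3 the natural versor; its sandwich fixes that direction, negates (v - w)/2, and sends v to w.
Answer: -77/17*e1 + 22/17*e2 - 66/17*e3


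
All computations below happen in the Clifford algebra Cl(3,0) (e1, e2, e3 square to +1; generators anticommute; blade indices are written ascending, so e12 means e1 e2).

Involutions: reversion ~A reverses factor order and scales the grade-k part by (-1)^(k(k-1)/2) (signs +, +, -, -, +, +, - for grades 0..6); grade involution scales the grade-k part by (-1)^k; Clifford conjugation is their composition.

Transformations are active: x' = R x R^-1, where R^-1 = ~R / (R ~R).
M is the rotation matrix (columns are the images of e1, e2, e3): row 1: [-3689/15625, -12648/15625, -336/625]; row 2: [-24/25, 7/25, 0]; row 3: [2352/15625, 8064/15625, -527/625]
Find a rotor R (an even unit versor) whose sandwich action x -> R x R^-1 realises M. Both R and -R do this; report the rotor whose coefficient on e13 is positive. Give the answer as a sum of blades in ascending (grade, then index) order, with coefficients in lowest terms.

Method: write R = a + b12*e12 + b13*e13 + b23*e23 with a^2 + b12^2 + b13^2 + b23^2 = 1 (so R^-1 = ~R). Expanding the columns R e_j ~R gives tr M = 4a^2 - 1 and, from the antisymmetric part, M21 - M12 = -4a*b12, M13 - M31 = 4a*b13, M32 - M23 = -4a*b23.
Here tr M = -12489/15625, so a^2 = (1 + tr M)/4 = 784/15625 and a = ±28/125. Taking a = 28/125: M21 - M12 = -2352/15625, M13 - M31 = -10752/15625, M32 - M23 = 8064/15625, giving b12 = 21/125, b13 = -96/125, b23 = -72/125, i.e. R = 28/125 + 21/125*e12 - 96/125*e13 - 72/125*e23.
Its e13 coefficient is negative, so report the other preimage -R.
Answer: -28/125 - 21/125*e12 + 96/125*e13 + 72/125*e23. Recall the cover is two-to-one: with M of trace -12489/15625, both preimages act alike, and the stated e13 sign chooses the sheet.
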